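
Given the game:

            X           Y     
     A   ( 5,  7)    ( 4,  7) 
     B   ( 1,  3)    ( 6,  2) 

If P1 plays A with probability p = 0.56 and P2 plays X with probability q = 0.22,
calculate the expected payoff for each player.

E[P1] = 4.5192, E[P2] = 4.8968

Work:
E[P1] = p·q·π₁(A,X) + p·(1-q)·π₁(A,Y) + (1-p)·q·π₁(B,X) + (1-p)·(1-q)·π₁(B,Y)
= 0.56·0.22·5 + 0.56·0.78·4 + 0.44·0.22·1 + 0.44·0.78·6
= 4.5192

E[P2] = 4.8968 (similar calculation)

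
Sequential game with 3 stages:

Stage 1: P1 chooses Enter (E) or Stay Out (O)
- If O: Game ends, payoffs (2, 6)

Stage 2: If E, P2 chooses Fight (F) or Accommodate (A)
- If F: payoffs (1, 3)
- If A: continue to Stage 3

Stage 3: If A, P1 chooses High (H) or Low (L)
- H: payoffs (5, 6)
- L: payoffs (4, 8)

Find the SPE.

SPE: (E, A, H); Outcome (5, 6)

Work:
Stage 3: P1 chooses H (5 vs 4)
Stage 2: P2: F->3, A->6 (anticipating H). Choose A
Stage 1: P1: O->2, E->5 (anticipating A, H). Choose E
SPE path: E -> A -> H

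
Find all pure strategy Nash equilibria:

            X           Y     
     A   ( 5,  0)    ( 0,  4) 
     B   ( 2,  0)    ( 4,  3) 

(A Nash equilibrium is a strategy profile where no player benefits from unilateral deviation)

Nash equilibrium: (B, Y)

Work:
Best responses:
  P1 vs X: payoffs [5, 2] → best response A (payoff 5)
  P1 vs Y: payoffs [0, 4] → best response B (payoff 4)
  P2 vs A: payoffs [0, 4] → best response Y (payoff 4)
  P2 vs B: payoffs [0, 3] → best response Y (payoff 3)
Mutual best responses: (B,Y) → Nash equilibria.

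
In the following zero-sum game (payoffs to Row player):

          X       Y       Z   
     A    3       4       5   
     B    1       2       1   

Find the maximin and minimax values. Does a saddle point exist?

Maximin = 3, Minimax = 3, Saddle: True

Work:
Row minimums: [3, 1] → maximin = 3
Column maximums: [3, 4, 5] → minimax = 3
Saddle point exists! Game value = 3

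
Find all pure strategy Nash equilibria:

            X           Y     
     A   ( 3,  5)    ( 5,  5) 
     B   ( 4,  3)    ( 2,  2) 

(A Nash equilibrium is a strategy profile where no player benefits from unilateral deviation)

Nash equilibrium: (A, Y), (B, X)

Work:
Best responses:
  P1 vs X: payoffs [3, 4] → best response B (payoff 4)
  P1 vs Y: payoffs [5, 2] → best response A (payoff 5)
  P2 vs A: payoffs [5, 5] → best response X/Y (payoff 5)
  P2 vs B: payoffs [3, 2] → best response X (payoff 3)
Mutual best responses: (A,Y), (B,X) → Nash equilibria.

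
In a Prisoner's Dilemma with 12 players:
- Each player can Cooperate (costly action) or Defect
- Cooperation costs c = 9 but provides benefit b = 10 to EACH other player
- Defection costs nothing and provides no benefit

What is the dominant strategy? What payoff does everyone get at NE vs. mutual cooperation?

Dominant: Defect; NE payoff = 0; Coop payoff = 101

Work:
Defect dominates (saves cost c = 9, benefit to others is external)
NE: All defect → everyone gets 0
If all cooperate: each receives (11)×10 - 9 = 101
Social dilemma: 101 > 0 but NE gives 0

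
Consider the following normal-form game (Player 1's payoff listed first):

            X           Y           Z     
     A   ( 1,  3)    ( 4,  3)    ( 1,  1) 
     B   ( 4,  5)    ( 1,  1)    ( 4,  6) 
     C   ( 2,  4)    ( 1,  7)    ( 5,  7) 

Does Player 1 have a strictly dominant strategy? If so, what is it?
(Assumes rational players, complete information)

No strictly dominant strategy exists for Player 1

Work:
A strategy strictly dominates another if it gives a strictly higher payoff against every opponent action. Compare each pair of P1's strategies column-by-column:
  A vs B: [1 vs 4, 4 vs 1, 1 vs 4] → A does not strictly dominate B (column X: 1 ≤ 4)
  A vs C: [1 vs 2, 4 vs 1, 1 vs 5] → A does not strictly dominate C (column X: 1 ≤ 2)
  B vs A: [4 vs 1, 1 vs 4, 4 vs 1] → B does not strictly dominate A (column Y: 1 ≤ 4)
  B vs C: [4 vs 2, 1 vs 1, 4 vs 5] → B does not strictly dominate C (column Y: 1 ≤ 1)
  C vs A: [2 vs 1, 1 vs 4, 5 vs 1] → C does not strictly dominate A (column Y: 1 ≤ 4)
  C vs B: [2 vs 4, 1 vs 1, 5 vs 4] → C does not strictly dominate B (column X: 2 ≤ 4)
No single strategy strictly dominates all others → no strictly dominant strategy.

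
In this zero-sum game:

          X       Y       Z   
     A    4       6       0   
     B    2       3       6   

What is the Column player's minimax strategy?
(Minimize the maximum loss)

Column should play X, value = 4

Work:
Column player minimizes Row's maximum payoff:
Column X: max payoff to Row = 4
Column Y: max payoff to Row = 6
Column Z: max payoff to Row = 6
Minimum is 4, achieved by column X.
Minimax strategy: X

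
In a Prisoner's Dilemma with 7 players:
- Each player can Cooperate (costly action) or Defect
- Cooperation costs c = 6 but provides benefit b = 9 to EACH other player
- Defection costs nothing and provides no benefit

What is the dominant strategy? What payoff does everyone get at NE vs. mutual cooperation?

Dominant: Defect; NE payoff = 0; Coop payoff = 48

Work:
Defect dominates (saves cost c = 6, benefit to others is external)
NE: All defect → everyone gets 0
If all cooperate: each receives (6)×9 - 6 = 48
Social dilemma: 48 > 0 but NE gives 0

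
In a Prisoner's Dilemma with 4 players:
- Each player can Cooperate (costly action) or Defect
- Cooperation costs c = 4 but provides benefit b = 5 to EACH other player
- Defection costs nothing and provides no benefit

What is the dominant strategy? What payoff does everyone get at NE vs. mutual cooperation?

Dominant: Defect; NE payoff = 0; Coop payoff = 11

Work:
Defect dominates (saves cost c = 4, benefit to others is external)
NE: All defect → everyone gets 0
If all cooperate: each receives (3)×5 - 4 = 11
Social dilemma: 11 > 0 but NE gives 0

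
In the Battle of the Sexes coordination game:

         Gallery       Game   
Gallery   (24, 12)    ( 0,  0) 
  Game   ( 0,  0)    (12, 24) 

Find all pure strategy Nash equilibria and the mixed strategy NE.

Pure NE: (Gallery, Gallery) and (Game, Game); Mixed NE: p = 0.6667, q = 0.3333

Work:
Check pure NE:
(Gallery, Gallery): (24, 12) - no unilateral deviation beneficial
(Game, Game): (12, 24) - no unilateral deviation beneficial
Mixed NE: P1 plays Gallery with p = 0.6667, P2 plays Gallery with q = 0.3333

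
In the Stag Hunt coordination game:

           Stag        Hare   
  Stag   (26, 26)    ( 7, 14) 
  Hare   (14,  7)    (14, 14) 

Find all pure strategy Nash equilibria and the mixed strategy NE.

Pure NE: (Stag, Stag) and (Hare, Hare); Mixed NE: p = 0.3684, q = 0.3684

Work:
Check pure NE:
(Stag, Stag): (26, 26) - no unilateral deviation beneficial
(Hare, Hare): (14, 14) - no unilateral deviation beneficial
Mixed NE: P1 plays Stag with p = 0.3684, P2 plays Stag with q = 0.3684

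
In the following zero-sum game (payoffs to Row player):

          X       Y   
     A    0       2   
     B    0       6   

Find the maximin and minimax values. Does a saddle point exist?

Maximin = 0, Minimax = 0, Saddle: True

Work:
Row minimums: [0, 0] → maximin = 0
Column maximums: [0, 6] → minimax = 0
Saddle point exists! Game value = 0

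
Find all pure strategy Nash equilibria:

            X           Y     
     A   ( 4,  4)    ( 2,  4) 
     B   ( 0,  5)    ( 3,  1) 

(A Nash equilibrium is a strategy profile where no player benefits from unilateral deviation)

Nash equilibrium: (A, X)

Work:
Best responses:
  P1 vs X: payoffs [4, 0] → best response A (payoff 4)
  P1 vs Y: payoffs [2, 3] → best response B (payoff 3)
  P2 vs A: payoffs [4, 4] → best response X/Y (payoff 4)
  P2 vs B: payoffs [5, 1] → best response X (payoff 5)
Mutual best responses: (A,X) → Nash equilibria.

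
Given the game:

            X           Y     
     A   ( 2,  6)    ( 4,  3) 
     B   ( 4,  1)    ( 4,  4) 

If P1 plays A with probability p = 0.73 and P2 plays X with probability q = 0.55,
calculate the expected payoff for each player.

E[P1] = 3.197, E[P2] = 4.029

Work:
E[P1] = p·q·π₁(A,X) + p·(1-q)·π₁(A,Y) + (1-p)·q·π₁(B,X) + (1-p)·(1-q)·π₁(B,Y)
= 0.73·0.55·2 + 0.73·0.45·4 + 0.27·0.55·4 + 0.27·0.45·4
= 3.197

E[P2] = 4.029 (similar calculation)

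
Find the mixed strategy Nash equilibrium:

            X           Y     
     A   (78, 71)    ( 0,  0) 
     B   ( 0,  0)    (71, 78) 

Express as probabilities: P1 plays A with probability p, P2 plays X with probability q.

p = 0.5235, q = 0.4765

Work:
Find probabilities that make opponent indifferent:
P2 chooses q to make P1 indifferent between A and B
P1 chooses p to make P2 indifferent between X and Y
Mixed NE: P1 plays (A: 0.5235, B: 0.4765), P2 plays (X: 0.4765, Y: 0.5235)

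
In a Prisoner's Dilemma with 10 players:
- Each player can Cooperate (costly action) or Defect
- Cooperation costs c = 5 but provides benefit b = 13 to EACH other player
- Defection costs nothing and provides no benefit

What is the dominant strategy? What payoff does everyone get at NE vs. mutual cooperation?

Dominant: Defect; NE payoff = 0; Coop payoff = 112

Work:
Defect dominates (saves cost c = 5, benefit to others is external)
NE: All defect → everyone gets 0
If all cooperate: each receives (9)×13 - 5 = 112
Social dilemma: 112 > 0 but NE gives 0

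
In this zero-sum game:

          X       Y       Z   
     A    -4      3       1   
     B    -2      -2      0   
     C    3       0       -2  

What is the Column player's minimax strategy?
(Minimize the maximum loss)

Column should play Z, value = 1

Work:
Column player minimizes Row's maximum payoff:
Column X: max payoff to Row = 3
Column Y: max payoff to Row = 3
Column Z: max payoff to Row = 1
Minimum is 1, achieved by column Z.
Minimax strategy: Z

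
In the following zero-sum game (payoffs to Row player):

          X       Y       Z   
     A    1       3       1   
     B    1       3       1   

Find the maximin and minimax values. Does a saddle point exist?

Maximin = 1, Minimax = 1, Saddle: True

Work:
Row minimums: [1, 1] → maximin = 1
Column maximums: [1, 3, 1] → minimax = 1
Saddle point exists! Game value = 1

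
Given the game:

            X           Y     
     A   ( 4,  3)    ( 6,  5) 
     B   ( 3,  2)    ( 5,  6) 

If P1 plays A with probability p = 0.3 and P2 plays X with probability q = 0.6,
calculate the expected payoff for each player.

E[P1] = 4.1, E[P2] = 3.66

Work:
E[P1] = p·q·π₁(A,X) + p·(1-q)·π₁(A,Y) + (1-p)·q·π₁(B,X) + (1-p)·(1-q)·π₁(B,Y)
= 0.3·0.6·4 + 0.3·0.4·6 + 0.7·0.6·3 + 0.7·0.4·5
= 4.1

E[P2] = 3.66 (similar calculation)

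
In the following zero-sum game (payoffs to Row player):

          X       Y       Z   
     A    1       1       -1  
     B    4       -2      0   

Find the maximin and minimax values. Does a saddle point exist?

Maximin = -1, Minimax = 0, Saddle: False

Work:
Row minimums: [-1, -2] → maximin = -1
Column maximums: [4, 1, 0] → minimax = 0
No saddle point (maximin ≠ minimax). Mixed strategy needed.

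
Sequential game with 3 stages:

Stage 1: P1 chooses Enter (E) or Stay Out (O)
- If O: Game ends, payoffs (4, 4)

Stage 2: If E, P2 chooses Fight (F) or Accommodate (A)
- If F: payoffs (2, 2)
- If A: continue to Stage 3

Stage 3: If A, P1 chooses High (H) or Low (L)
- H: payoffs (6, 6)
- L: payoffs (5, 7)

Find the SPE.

SPE: (E, A, H); Outcome (6, 6)

Work:
Stage 3: P1 chooses H (6 vs 5)
Stage 2: P2: F->2, A->6 (anticipating H). Choose A
Stage 1: P1: O->4, E->6 (anticipating A, H). Choose E
SPE path: E -> A -> H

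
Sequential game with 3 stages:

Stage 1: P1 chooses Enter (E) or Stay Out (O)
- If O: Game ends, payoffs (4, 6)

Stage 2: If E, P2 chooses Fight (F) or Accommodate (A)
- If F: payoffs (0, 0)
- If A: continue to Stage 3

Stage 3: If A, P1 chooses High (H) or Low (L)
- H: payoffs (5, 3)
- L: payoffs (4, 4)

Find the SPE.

SPE: (E, A, H); Outcome (5, 3)

Work:
Stage 3: P1 chooses H (5 vs 4)
Stage 2: P2: F->0, A->3 (anticipating H). Choose A
Stage 1: P1: O->4, E->5 (anticipating A, H). Choose E
SPE path: E -> A -> H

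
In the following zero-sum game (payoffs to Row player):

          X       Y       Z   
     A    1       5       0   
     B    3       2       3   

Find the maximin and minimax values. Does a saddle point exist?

Maximin = 2, Minimax = 3, Saddle: False

Work:
Row minimums: [0, 2] → maximin = 2
Column maximums: [3, 5, 3] → minimax = 3
No saddle point (maximin ≠ minimax). Mixed strategy needed.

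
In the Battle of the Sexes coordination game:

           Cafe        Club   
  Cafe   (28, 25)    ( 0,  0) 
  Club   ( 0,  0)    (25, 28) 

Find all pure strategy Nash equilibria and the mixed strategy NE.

Pure NE: (Cafe, Cafe) and (Club, Club); Mixed NE: p = 0.5283, q = 0.4717

Work:
Check pure NE:
(Cafe, Cafe): (28, 25) - no unilateral deviation beneficial
(Club, Club): (25, 28) - no unilateral deviation beneficial
Mixed NE: P1 plays Cafe with p = 0.5283, P2 plays Cafe with q = 0.4717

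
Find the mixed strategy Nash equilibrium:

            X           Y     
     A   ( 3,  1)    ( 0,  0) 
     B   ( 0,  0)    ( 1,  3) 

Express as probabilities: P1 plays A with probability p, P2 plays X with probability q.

p = 0.75, q = 0.25

Work:
Find probabilities that make opponent indifferent:
P2 chooses q to make P1 indifferent between A and B
P1 chooses p to make P2 indifferent between X and Y
Mixed NE: P1 plays (A: 0.75, B: 0.25), P2 plays (X: 0.25, Y: 0.75)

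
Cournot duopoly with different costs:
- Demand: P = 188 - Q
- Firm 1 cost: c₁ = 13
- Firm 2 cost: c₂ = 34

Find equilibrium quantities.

q₁* = 65.33, q₂* = 44.33

Work:
Reaction: q₁ = (188 - 13 - q₂)/2
Reaction: q₂ = (188 - 34 - q₁)/2
Solve simultaneously:
q₁* = (188 - 2×13 + 34)/3 = 65.33
q₂* = (188 - 2×34 + 13)/3 = 44.33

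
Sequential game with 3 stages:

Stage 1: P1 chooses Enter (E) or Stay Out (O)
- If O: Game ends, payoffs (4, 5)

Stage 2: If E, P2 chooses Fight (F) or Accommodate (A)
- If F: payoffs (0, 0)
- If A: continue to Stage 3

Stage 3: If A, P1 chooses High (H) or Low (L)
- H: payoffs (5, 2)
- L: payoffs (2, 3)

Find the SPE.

SPE: (E, A, H); Outcome (5, 2)

Work:
Stage 3: P1 chooses H (5 vs 2)
Stage 2: P2: F->0, A->2 (anticipating H). Choose A
Stage 1: P1: O->4, E->5 (anticipating A, H). Choose E
SPE path: E -> A -> H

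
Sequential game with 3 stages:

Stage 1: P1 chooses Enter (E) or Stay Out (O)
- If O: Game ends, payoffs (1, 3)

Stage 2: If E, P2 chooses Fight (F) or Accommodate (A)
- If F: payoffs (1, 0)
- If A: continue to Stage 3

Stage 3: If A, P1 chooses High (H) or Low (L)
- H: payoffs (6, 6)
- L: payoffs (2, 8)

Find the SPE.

SPE: (E, A, H); Outcome (6, 6)

Work:
Stage 3: P1 chooses H (6 vs 2)
Stage 2: P2: F->0, A->6 (anticipating H). Choose A
Stage 1: P1: O->1, E->6 (anticipating A, H). Choose E
SPE path: E -> A -> H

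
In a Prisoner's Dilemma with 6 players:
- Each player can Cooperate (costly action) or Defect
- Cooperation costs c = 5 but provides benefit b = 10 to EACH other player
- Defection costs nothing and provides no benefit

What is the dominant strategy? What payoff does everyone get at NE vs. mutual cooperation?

Dominant: Defect; NE payoff = 0; Coop payoff = 45

Work:
Defect dominates (saves cost c = 5, benefit to others is external)
NE: All defect → everyone gets 0
If all cooperate: each receives (5)×10 - 5 = 45
Social dilemma: 45 > 0 but NE gives 0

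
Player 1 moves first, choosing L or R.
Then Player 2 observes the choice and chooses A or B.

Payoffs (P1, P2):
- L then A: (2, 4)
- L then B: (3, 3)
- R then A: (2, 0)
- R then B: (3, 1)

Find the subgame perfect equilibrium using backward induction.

P1 plays R, P2 plays A after L and B after R; Payoff (3, 1)

Work:
Backward induction:
After L: P2 chooses A → P1 gets 2
After R: P2 chooses B → P1 gets 3
P1 chooses R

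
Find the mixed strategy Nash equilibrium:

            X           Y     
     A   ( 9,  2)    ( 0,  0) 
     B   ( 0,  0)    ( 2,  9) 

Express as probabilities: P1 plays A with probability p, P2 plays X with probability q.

p = 0.8182, q = 0.1818

Work:
Find probabilities that make opponent indifferent:
P2 chooses q to make P1 indifferent between A and B
P1 chooses p to make P2 indifferent between X and Y
Mixed NE: P1 plays (A: 0.8182, B: 0.1818), P2 plays (X: 0.1818, Y: 0.8182)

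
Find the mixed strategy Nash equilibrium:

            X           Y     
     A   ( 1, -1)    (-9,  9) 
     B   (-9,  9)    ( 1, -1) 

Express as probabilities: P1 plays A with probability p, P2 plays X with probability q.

p = 0.5, q = 0.5

Work:
Find probabilities that make opponent indifferent:
P2 chooses q to make P1 indifferent between A and B
P1 chooses p to make P2 indifferent between X and Y
Mixed NE: P1 plays (A: 0.5, B: 0.5), P2 plays (X: 0.5, Y: 0.5)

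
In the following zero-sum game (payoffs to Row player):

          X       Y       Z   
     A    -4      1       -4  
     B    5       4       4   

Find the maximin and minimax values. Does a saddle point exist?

Maximin = 4, Minimax = 4, Saddle: True

Work:
Row minimums: [-4, 4] → maximin = 4
Column maximums: [5, 4, 4] → minimax = 4
Saddle point exists! Game value = 4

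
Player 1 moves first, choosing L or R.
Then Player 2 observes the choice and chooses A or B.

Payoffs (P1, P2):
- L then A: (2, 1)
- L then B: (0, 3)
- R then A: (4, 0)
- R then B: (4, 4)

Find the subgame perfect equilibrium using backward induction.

P1 plays R, P2 plays B after L and B after R; Payoff (4, 4)

Work:
Backward induction:
After L: P2 chooses B → P1 gets 0
After R: P2 chooses B → P1 gets 4
P1 chooses R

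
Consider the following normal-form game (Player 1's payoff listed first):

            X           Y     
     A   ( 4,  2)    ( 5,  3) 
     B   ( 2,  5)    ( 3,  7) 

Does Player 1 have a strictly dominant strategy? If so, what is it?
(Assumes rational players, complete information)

Yes, Player 1's strictly dominant strategy is A

Work:
A strategy strictly dominates another if it gives a strictly higher payoff against every opponent action. Compare each pair of P1's strategies column-by-column:
  A vs B: [4 vs 2, 5 vs 3] → A strictly dominates B
  B vs A: [2 vs 4, 3 vs 5] → B does not strictly dominate A (column X: 2 ≤ 4)
A strictly dominates every other strategy → strictly dominant.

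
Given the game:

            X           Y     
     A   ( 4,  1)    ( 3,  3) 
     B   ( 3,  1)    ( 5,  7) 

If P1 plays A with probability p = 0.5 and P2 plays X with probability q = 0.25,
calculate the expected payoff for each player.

E[P1] = 3.875, E[P2] = 4.0

Work:
E[P1] = p·q·π₁(A,X) + p·(1-q)·π₁(A,Y) + (1-p)·q·π₁(B,X) + (1-p)·(1-q)·π₁(B,Y)
= 0.5·0.25·4 + 0.5·0.75·3 + 0.5·0.25·3 + 0.5·0.75·5
= 3.875

E[P2] = 4.0 (similar calculation)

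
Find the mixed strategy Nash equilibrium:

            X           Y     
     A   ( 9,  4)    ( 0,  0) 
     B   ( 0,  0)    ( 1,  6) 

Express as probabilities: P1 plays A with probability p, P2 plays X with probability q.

p = 0.6, q = 0.1

Work:
Find probabilities that make opponent indifferent:
P2 chooses q to make P1 indifferent between A and B
P1 chooses p to make P2 indifferent between X and Y
Mixed NE: P1 plays (A: 0.6, B: 0.4), P2 plays (X: 0.1, Y: 0.9)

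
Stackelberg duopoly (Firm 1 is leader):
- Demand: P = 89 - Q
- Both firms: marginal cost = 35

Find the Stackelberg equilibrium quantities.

q₁* (leader) = 27.0, q₂* (follower) = 13.5

Work:
Follower's reaction: q₂ = (a - c - q₁)/2
Leader substitutes: π₁ = q₁·(a - q₁ - (a-c-q₁)/2 - c)
FOC: q₁* = (89 - 35)/2 = 27.00
Then: q₂* = (89 - 35 - 27.0)/2 = 13.50
Leader has first-mover advantage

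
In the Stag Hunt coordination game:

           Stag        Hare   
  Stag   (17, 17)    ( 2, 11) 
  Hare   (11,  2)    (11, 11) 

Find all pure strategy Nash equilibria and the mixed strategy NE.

Pure NE: (Stag, Stag) and (Hare, Hare); Mixed NE: p = 0.6, q = 0.6

Work:
Check pure NE:
(Stag, Stag): (17, 17) - no unilateral deviation beneficial
(Hare, Hare): (11, 11) - no unilateral deviation beneficial
Mixed NE: P1 plays Stag with p = 0.6, P2 plays Stag with q = 0.6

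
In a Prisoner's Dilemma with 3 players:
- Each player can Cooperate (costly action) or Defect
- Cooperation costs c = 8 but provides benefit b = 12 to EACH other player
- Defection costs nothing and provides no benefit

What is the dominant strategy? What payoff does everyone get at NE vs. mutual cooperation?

Dominant: Defect; NE payoff = 0; Coop payoff = 16

Work:
Defect dominates (saves cost c = 8, benefit to others is external)
NE: All defect → everyone gets 0
If all cooperate: each receives (2)×12 - 8 = 16
Social dilemma: 16 > 0 but NE gives 0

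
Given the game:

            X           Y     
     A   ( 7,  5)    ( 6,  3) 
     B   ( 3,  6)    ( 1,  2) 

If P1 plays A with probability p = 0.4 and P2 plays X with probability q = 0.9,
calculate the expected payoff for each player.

E[P1] = 4.44, E[P2] = 5.28

Work:
E[P1] = p·q·π₁(A,X) + p·(1-q)·π₁(A,Y) + (1-p)·q·π₁(B,X) + (1-p)·(1-q)·π₁(B,Y)
= 0.4·0.9·7 + 0.4·0.1·6 + 0.6·0.9·3 + 0.6·0.1·1
= 4.44

E[P2] = 5.28 (similar calculation)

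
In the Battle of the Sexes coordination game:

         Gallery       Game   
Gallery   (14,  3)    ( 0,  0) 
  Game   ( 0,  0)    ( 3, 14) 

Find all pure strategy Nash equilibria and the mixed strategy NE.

Pure NE: (Gallery, Gallery) and (Game, Game); Mixed NE: p = 0.8235, q = 0.1765

Work:
Check pure NE:
(Gallery, Gallery): (14, 3) - no unilateral deviation beneficial
(Game, Game): (3, 14) - no unilateral deviation beneficial
Mixed NE: P1 plays Gallery with p = 0.8235, P2 plays Gallery with q = 0.1765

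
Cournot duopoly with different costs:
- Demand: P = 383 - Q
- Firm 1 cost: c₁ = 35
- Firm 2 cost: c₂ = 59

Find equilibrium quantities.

q₁* = 124.0, q₂* = 100.0

Work:
Reaction: q₁ = (383 - 35 - q₂)/2
Reaction: q₂ = (383 - 59 - q₁)/2
Solve simultaneously:
q₁* = (383 - 2×35 + 59)/3 = 124.0
q₂* = (383 - 2×59 + 35)/3 = 100.0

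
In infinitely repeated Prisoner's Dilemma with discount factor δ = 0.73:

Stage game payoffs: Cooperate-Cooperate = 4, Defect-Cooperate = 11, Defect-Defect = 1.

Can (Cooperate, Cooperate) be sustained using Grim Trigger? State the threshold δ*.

δ* = 0.7; since δ = 0.73 ≥ 0.7, cooperation can be sustained

Work:
For Grim Trigger:
Cooperate forever: 4/(1-δ)
Defect then punished: 11 + 1·δ/(1-δ)
Need: 4/(1-δ) ≥ 11 + 1·δ/(1-δ)
Solving: δ ≥ (T-R)/(T-P) = (11-4)/(11-1) = 0.7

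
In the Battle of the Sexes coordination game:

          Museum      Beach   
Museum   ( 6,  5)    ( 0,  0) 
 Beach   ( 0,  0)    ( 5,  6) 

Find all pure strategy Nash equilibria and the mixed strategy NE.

Pure NE: (Museum, Museum) and (Beach, Beach); Mixed NE: p = 0.5455, q = 0.4545

Work:
Check pure NE:
(Museum, Museum): (6, 5) - no unilateral deviation beneficial
(Beach, Beach): (5, 6) - no unilateral deviation beneficial
Mixed NE: P1 plays Museum with p = 0.5455, P2 plays Museum with q = 0.4545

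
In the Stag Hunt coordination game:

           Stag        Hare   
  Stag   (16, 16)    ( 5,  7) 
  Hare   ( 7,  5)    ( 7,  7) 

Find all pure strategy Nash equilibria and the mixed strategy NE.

Pure NE: (Stag, Stag) and (Hare, Hare); Mixed NE: p = 0.1818, q = 0.1818

Work:
Check pure NE:
(Stag, Stag): (16, 16) - no unilateral deviation beneficial
(Hare, Hare): (7, 7) - no unilateral deviation beneficial
Mixed NE: P1 plays Stag with p = 0.1818, P2 plays Stag with q = 0.1818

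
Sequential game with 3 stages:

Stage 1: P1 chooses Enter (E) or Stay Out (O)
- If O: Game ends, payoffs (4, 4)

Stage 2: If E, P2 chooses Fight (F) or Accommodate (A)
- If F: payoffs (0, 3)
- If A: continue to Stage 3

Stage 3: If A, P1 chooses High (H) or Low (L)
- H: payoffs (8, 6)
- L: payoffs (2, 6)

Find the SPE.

SPE: (E, A, H); Outcome (8, 6)

Work:
Stage 3: P1 chooses H (8 vs 2)
Stage 2: P2: F->3, A->6 (anticipating H). Choose A
Stage 1: P1: O->4, E->8 (anticipating A, H). Choose E
SPE path: E -> A -> H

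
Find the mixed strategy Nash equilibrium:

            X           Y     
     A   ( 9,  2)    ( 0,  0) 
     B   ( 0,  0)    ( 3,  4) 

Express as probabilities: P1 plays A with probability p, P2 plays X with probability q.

p = 0.6667, q = 0.25

Work:
Find probabilities that make opponent indifferent:
P2 chooses q to make P1 indifferent between A and B
P1 chooses p to make P2 indifferent between X and Y
Mixed NE: P1 plays (A: 0.6667, B: 0.3333), P2 plays (X: 0.25, Y: 0.75)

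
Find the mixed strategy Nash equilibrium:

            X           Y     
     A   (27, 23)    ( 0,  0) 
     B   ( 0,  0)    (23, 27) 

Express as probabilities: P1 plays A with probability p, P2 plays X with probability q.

p = 0.54, q = 0.46

Work:
Find probabilities that make opponent indifferent:
P2 chooses q to make P1 indifferent between A and B
P1 chooses p to make P2 indifferent between X and Y
Mixed NE: P1 plays (A: 0.54, B: 0.46), P2 plays (X: 0.46, Y: 0.54)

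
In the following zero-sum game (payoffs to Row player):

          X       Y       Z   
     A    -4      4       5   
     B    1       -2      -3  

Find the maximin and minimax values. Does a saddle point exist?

Maximin = -3, Minimax = 1, Saddle: False

Work:
Row minimums: [-4, -3] → maximin = -3
Column maximums: [1, 4, 5] → minimax = 1
No saddle point (maximin ≠ minimax). Mixed strategy needed.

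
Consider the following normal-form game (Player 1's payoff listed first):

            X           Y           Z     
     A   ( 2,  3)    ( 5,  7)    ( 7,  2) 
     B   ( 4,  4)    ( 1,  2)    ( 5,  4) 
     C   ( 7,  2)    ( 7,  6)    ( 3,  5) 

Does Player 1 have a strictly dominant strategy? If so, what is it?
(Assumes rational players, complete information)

No strictly dominant strategy exists for Player 1

Work:
A strategy strictly dominates another if it gives a strictly higher payoff against every opponent action. Compare each pair of P1's strategies column-by-column:
  A vs B: [2 vs 4, 5 vs 1, 7 vs 5] → A does not strictly dominate B (column X: 2 ≤ 4)
  A vs C: [2 vs 7, 5 vs 7, 7 vs 3] → A does not strictly dominate C (column X: 2 ≤ 7)
  B vs A: [4 vs 2, 1 vs 5, 5 vs 7] → B does not strictly dominate A (column Y: 1 ≤ 5)
  B vs C: [4 vs 7, 1 vs 7, 5 vs 3] → B does not strictly dominate C (column X: 4 ≤ 7)
  C vs A: [7 vs 2, 7 vs 5, 3 vs 7] → C does not strictly dominate A (column Z: 3 ≤ 7)
  C vs B: [7 vs 4, 7 vs 1, 3 vs 5] → C does not strictly dominate B (column Z: 3 ≤ 5)
No single strategy strictly dominates all others → no strictly dominant strategy.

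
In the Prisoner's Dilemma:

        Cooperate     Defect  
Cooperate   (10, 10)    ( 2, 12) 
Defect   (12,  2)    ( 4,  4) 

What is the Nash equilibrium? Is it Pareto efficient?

(Defect, Defect) is NE; not Pareto efficient

Work:
Defect dominates Cooperate for both players:
If P2 cooperates: Defect (12) > Cooperate (10)
If P2 defects: Defect (4) > Cooperate (2)
NE: (Defect, Defect) with payoff (4, 4)
But (Cooperate, Cooperate) = (10, 10) Pareto dominates (4, 4)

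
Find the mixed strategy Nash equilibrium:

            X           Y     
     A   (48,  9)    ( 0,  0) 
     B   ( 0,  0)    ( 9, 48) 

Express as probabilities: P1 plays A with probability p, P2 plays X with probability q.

p = 0.8421, q = 0.1579

Work:
Find probabilities that make opponent indifferent:
P2 chooses q to make P1 indifferent between A and B
P1 chooses p to make P2 indifferent between X and Y
Mixed NE: P1 plays (A: 0.8421, B: 0.1579), P2 plays (X: 0.1579, Y: 0.8421)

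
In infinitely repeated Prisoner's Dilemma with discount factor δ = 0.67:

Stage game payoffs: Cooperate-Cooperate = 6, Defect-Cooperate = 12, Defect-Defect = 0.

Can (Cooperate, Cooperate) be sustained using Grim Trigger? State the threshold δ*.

δ* = 0.5; since δ = 0.67 ≥ 0.5, cooperation can be sustained

Work:
For Grim Trigger:
Cooperate forever: 6/(1-δ)
Defect then punished: 12 + 0·δ/(1-δ)
Need: 6/(1-δ) ≥ 12 + 0·δ/(1-δ)
Solving: δ ≥ (T-R)/(T-P) = (12-6)/(12-0) = 0.5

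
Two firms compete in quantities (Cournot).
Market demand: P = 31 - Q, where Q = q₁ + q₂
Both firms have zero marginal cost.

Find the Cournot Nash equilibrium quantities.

q₁* = q₂* = 10.33; P* = 10.33

Work:
Profit: π_i = P·q_i = (a - q_i - q_j)·q_i
FOC: ∂π_i/∂q_i = a - 2q_i - q_j = 0
Reaction function: q_i = (31 - q_j)/2
Symmetry: q* = 31/3 = 10.33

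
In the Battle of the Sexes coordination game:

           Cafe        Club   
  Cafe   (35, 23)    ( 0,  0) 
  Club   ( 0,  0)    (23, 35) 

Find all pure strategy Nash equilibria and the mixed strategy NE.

Pure NE: (Cafe, Cafe) and (Club, Club); Mixed NE: p = 0.6034, q = 0.3966

Work:
Check pure NE:
(Cafe, Cafe): (35, 23) - no unilateral deviation beneficial
(Club, Club): (23, 35) - no unilateral deviation beneficial
Mixed NE: P1 plays Cafe with p = 0.6034, P2 plays Cafe with q = 0.3966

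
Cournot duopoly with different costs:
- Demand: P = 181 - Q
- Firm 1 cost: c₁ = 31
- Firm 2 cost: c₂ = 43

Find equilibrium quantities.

q₁* = 54.0, q₂* = 42.0

Work:
Reaction: q₁ = (181 - 31 - q₂)/2
Reaction: q₂ = (181 - 43 - q₁)/2
Solve simultaneously:
q₁* = (181 - 2×31 + 43)/3 = 54.0
q₂* = (181 - 2×43 + 31)/3 = 42.0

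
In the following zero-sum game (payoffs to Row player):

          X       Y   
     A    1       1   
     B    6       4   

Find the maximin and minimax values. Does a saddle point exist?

Maximin = 4, Minimax = 4, Saddle: True

Work:
Row minimums: [1, 4] → maximin = 4
Column maximums: [6, 4] → minimax = 4
Saddle point exists! Game value = 4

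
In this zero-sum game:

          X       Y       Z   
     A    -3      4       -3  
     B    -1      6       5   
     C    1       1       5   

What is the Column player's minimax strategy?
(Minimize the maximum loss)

Column should play X, value = 1

Work:
Column player minimizes Row's maximum payoff:
Column X: max payoff to Row = 1
Column Y: max payoff to Row = 6
Column Z: max payoff to Row = 5
Minimum is 1, achieved by column X.
Minimax strategy: X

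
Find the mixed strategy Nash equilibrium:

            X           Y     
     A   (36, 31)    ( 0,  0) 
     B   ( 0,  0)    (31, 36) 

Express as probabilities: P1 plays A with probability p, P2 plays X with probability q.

p = 0.5373, q = 0.4627

Work:
Find probabilities that make opponent indifferent:
P2 chooses q to make P1 indifferent between A and B
P1 chooses p to make P2 indifferent between X and Y
Mixed NE: P1 plays (A: 0.5373, B: 0.4627), P2 plays (X: 0.4627, Y: 0.5373)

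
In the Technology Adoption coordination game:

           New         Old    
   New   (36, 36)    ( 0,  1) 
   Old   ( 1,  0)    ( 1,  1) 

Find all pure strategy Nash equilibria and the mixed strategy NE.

Pure NE: (New, New) and (Old, Old); Mixed NE: p = 0.0278, q = 0.0278

Work:
Check pure NE:
(New, New): (36, 36) - no unilateral deviation beneficial
(Old, Old): (1, 1) - no unilateral deviation beneficial
Mixed NE: P1 plays New with p = 0.0278, P2 plays New with q = 0.0278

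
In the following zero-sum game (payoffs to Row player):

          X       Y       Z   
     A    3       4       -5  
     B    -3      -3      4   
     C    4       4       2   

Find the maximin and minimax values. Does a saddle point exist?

Maximin = 2, Minimax = 4, Saddle: False

Work:
Row minimums: [-5, -3, 2] → maximin = 2
Column maximums: [4, 4, 4] → minimax = 4
No saddle point (maximin ≠ minimax). Mixed strategy needed.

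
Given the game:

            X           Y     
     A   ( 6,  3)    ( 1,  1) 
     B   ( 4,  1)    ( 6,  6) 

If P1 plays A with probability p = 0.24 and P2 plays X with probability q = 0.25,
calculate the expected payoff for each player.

E[P1] = 4.72, E[P2] = 3.97

Work:
E[P1] = p·q·π₁(A,X) + p·(1-q)·π₁(A,Y) + (1-p)·q·π₁(B,X) + (1-p)·(1-q)·π₁(B,Y)
= 0.24·0.25·6 + 0.24·0.75·1 + 0.76·0.25·4 + 0.76·0.75·6
= 4.72

E[P2] = 3.97 (similar calculation)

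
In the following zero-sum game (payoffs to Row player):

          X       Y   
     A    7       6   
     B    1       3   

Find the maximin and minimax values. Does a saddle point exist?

Maximin = 6, Minimax = 6, Saddle: True

Work:
Row minimums: [6, 1] → maximin = 6
Column maximums: [7, 6] → minimax = 6
Saddle point exists! Game value = 6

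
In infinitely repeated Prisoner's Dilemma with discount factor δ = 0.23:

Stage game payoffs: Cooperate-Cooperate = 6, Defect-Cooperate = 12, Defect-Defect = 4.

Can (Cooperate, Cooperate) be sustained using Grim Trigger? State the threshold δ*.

δ* = 0.75; since δ = 0.23 < 0.75, cooperation cannot be sustained

Work:
For Grim Trigger:
Cooperate forever: 6/(1-δ)
Defect then punished: 12 + 4·δ/(1-δ)
Need: 6/(1-δ) ≥ 12 + 4·δ/(1-δ)
Solving: δ ≥ (T-R)/(T-P) = (12-6)/(12-4) = 0.75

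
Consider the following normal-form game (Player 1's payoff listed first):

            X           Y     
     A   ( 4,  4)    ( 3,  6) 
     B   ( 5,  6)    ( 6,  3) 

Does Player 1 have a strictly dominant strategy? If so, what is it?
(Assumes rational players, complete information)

Yes, Player 1's strictly dominant strategy is B

Work:
A strategy strictly dominates another if it gives a strictly higher payoff against every opponent action. Compare each pair of P1's strategies column-by-column:
  A vs B: [4 vs 5, 3 vs 6] → A does not strictly dominate B (column X: 4 ≤ 5)
  B vs A: [5 vs 4, 6 vs 3] → B strictly dominates A
B strictly dominates every other strategy → strictly dominant.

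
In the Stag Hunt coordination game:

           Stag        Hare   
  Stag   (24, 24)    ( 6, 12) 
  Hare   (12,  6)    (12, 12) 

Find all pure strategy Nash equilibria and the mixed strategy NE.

Pure NE: (Stag, Stag) and (Hare, Hare); Mixed NE: p = 0.3333, q = 0.3333

Work:
Check pure NE:
(Stag, Stag): (24, 24) - no unilateral deviation beneficial
(Hare, Hare): (12, 12) - no unilateral deviation beneficial
Mixed NE: P1 plays Stag with p = 0.3333, P2 plays Stag with q = 0.3333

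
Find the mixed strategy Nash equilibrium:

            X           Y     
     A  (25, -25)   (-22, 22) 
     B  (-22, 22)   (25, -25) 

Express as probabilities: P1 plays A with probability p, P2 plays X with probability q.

p = 0.5, q = 0.5

Work:
Find probabilities that make opponent indifferent:
P2 chooses q to make P1 indifferent between A and B
P1 chooses p to make P2 indifferent between X and Y
Mixed NE: P1 plays (A: 0.5, B: 0.5), P2 plays (X: 0.5, Y: 0.5)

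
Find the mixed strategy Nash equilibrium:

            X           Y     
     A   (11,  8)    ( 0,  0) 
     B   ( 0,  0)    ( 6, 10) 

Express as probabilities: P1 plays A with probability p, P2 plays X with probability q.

p = 0.5556, q = 0.3529

Work:
Find probabilities that make opponent indifferent:
P2 chooses q to make P1 indifferent between A and B
P1 chooses p to make P2 indifferent between X and Y
Mixed NE: P1 plays (A: 0.5556, B: 0.4444), P2 plays (X: 0.3529, Y: 0.6471)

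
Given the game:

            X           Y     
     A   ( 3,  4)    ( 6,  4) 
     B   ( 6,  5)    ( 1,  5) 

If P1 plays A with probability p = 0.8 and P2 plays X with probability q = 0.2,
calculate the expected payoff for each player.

E[P1] = 4.72, E[P2] = 4.2

Work:
E[P1] = p·q·π₁(A,X) + p·(1-q)·π₁(A,Y) + (1-p)·q·π₁(B,X) + (1-p)·(1-q)·π₁(B,Y)
= 0.8·0.2·3 + 0.8·0.8·6 + 0.2·0.2·6 + 0.2·0.8·1
= 4.72

E[P2] = 4.2 (similar calculation)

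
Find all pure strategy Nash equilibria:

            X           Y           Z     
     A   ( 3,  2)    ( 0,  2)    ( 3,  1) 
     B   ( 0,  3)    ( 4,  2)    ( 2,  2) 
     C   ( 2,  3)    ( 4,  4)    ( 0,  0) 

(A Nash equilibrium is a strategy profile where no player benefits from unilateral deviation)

Nash equilibrium: (A, X), (C, Y)

Work:
Best responses:
  P1 vs X: payoffs [3, 0, 2] → best response A (payoff 3)
  P1 vs Y: payoffs [0, 4, 4] → best response B/C (payoff 4)
  P1 vs Z: payoffs [3, 2, 0] → best response A (payoff 3)
  P2 vs A: payoffs [2, 2, 1] → best response X/Y (payoff 2)
  P2 vs B: payoffs [3, 2, 2] → best response X (payoff 3)
  P2 vs C: payoffs [3, 4, 0] → best response Y (payoff 4)
Mutual best responses: (A,X), (C,Y) → Nash equilibria.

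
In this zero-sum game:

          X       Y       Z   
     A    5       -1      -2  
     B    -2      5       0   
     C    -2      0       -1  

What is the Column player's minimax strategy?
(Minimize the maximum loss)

Column should play Z, value = 0

Work:
Column player minimizes Row's maximum payoff:
Column X: max payoff to Row = 5
Column Y: max payoff to Row = 5
Column Z: max payoff to Row = 0
Minimum is 0, achieved by column Z.
Minimax strategy: Z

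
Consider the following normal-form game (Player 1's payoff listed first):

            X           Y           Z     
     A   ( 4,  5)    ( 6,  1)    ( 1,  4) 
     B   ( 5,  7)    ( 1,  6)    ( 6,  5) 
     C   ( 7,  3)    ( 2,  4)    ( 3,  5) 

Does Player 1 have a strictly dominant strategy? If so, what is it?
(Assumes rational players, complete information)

No strictly dominant strategy exists for Player 1

Work:
A strategy strictly dominates another if it gives a strictly higher payoff against every opponent action. Compare each pair of P1's strategies column-by-column:
  A vs B: [4 vs 5, 6 vs 1, 1 vs 6] → A does not strictly dominate B (column X: 4 ≤ 5)
  A vs C: [4 vs 7, 6 vs 2, 1 vs 3] → A does not strictly dominate C (column X: 4 ≤ 7)
  B vs A: [5 vs 4, 1 vs 6, 6 vs 1] → B does not strictly dominate A (column Y: 1 ≤ 6)
  B vs C: [5 vs 7, 1 vs 2, 6 vs 3] → B does not strictly dominate C (column X: 5 ≤ 7)
  C vs A: [7 vs 4, 2 vs 6, 3 vs 1] → C does not strictly dominate A (column Y: 2 ≤ 6)
  C vs B: [7 vs 5, 2 vs 1, 3 vs 6] → C does not strictly dominate B (column Z: 3 ≤ 6)
No single strategy strictly dominates all others → no strictly dominant strategy.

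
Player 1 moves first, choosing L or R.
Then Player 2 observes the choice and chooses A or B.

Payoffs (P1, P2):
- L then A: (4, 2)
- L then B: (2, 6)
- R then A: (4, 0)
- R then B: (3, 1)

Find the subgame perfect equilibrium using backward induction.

P1 plays R, P2 plays B after L and B after R; Payoff (3, 1)

Work:
Backward induction:
After L: P2 chooses B → P1 gets 2
After R: P2 chooses B → P1 gets 3
P1 chooses R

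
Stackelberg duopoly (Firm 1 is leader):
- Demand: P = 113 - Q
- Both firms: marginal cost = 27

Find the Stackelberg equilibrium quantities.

q₁* (leader) = 43.0, q₂* (follower) = 21.5

Work:
Follower's reaction: q₂ = (a - c - q₁)/2
Leader substitutes: π₁ = q₁·(a - q₁ - (a-c-q₁)/2 - c)
FOC: q₁* = (113 - 27)/2 = 43.00
Then: q₂* = (113 - 27 - 43.0)/2 = 21.50
Leader has first-mover advantage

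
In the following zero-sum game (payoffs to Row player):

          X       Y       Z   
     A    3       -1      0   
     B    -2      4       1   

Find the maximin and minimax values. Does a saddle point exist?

Maximin = -1, Minimax = 1, Saddle: False

Work:
Row minimums: [-1, -2] → maximin = -1
Column maximums: [3, 4, 1] → minimax = 1
No saddle point (maximin ≠ minimax). Mixed strategy needed.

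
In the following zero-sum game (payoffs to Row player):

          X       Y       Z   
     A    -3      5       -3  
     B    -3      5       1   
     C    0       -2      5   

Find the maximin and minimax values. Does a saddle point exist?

Maximin = -2, Minimax = 0, Saddle: False

Work:
Row minimums: [-3, -3, -2] → maximin = -2
Column maximums: [0, 5, 5] → minimax = 0
No saddle point (maximin ≠ minimax). Mixed strategy needed.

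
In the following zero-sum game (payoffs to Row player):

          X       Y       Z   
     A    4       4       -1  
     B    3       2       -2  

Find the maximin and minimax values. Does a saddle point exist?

Maximin = -1, Minimax = -1, Saddle: True

Work:
Row minimums: [-1, -2] → maximin = -1
Column maximums: [4, 4, -1] → minimax = -1
Saddle point exists! Game value = -1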